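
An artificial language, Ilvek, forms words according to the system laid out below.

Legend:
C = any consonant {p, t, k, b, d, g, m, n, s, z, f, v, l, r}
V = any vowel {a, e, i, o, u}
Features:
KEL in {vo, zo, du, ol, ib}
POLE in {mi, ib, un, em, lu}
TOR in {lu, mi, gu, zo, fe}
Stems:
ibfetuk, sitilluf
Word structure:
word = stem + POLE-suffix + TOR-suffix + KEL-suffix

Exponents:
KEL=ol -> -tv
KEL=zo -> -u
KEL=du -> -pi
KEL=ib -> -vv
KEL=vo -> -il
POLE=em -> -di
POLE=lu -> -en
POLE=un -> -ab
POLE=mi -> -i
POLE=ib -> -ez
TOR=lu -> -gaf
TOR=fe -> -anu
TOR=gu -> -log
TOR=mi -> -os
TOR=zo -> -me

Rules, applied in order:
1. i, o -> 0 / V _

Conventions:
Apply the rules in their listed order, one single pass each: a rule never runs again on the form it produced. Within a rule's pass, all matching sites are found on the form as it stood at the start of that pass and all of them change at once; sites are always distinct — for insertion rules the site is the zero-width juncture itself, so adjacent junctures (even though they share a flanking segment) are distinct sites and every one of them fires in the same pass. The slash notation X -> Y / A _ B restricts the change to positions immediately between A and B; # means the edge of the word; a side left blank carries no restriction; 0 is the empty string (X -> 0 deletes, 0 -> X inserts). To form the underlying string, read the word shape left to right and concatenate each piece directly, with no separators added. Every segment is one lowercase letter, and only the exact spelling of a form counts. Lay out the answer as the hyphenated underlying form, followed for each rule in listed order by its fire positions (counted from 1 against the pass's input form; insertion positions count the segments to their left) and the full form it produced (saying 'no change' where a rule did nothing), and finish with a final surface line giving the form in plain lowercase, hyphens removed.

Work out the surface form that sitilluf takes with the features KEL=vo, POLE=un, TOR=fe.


underlying: sitilluf-ab-anu-il
1. i, o -> 0 / V _: fires at position(s) 14: sitillufabanul
surface: sitillufabanul


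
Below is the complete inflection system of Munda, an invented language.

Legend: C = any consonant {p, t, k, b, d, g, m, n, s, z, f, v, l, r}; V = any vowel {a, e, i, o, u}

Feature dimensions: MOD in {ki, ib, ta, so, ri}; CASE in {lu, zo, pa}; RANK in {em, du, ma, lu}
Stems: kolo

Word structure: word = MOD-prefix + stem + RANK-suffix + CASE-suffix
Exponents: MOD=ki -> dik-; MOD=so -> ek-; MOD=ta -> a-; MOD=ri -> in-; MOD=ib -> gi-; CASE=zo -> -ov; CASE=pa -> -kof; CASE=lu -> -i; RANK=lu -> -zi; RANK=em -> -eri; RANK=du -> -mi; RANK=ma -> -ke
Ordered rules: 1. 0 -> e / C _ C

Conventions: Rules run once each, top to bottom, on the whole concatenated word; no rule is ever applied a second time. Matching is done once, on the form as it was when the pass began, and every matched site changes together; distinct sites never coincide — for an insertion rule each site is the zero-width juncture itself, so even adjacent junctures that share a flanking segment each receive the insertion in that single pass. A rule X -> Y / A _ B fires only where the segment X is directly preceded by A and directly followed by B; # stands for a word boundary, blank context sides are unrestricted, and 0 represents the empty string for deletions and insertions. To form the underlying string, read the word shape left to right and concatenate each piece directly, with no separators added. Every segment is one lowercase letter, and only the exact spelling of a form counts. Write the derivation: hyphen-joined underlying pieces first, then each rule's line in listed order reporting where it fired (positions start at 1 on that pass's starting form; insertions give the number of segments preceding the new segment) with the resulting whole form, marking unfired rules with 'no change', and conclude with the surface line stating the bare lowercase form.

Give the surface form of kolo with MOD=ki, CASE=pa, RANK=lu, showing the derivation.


underlying: dik-kolo-zi-kof
1. 0 -> e / C _ C: inserts after position(s) 3: dikekolozikof
surface: dikekolozikof


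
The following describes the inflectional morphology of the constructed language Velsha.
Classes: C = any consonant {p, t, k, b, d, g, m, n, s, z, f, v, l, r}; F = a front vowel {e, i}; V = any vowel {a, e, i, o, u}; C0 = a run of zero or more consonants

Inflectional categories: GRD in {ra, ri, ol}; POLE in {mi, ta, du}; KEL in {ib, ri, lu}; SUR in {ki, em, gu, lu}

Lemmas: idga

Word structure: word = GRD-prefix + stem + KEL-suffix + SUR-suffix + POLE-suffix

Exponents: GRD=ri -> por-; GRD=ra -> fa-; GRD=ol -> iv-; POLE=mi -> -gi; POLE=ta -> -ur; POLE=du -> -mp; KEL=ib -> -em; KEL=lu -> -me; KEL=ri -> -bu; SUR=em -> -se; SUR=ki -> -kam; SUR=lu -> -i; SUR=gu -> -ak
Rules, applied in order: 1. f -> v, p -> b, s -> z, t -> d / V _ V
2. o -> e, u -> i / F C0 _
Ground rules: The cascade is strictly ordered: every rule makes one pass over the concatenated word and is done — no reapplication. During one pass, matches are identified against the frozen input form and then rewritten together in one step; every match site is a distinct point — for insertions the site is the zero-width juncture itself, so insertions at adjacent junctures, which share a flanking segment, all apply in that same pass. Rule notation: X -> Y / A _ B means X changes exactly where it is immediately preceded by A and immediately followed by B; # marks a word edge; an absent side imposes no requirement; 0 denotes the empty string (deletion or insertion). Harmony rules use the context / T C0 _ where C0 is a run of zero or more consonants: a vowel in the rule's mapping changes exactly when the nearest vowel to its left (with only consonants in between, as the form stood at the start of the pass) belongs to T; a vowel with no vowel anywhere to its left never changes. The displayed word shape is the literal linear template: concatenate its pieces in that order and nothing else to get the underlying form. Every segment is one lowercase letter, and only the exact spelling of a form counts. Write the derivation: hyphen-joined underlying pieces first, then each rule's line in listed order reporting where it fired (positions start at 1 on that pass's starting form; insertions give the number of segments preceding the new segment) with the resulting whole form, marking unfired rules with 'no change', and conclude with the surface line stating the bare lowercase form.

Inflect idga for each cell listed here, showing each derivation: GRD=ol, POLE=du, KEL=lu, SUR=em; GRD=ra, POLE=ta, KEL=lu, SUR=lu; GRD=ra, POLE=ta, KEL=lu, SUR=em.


cell GRD=ol, POLE=du, KEL=lu, SUR=em:
underlying: iv-idga-me-se-mp
1. f -> v, p -> b, s -> z, t -> d / V _ V: fires at position(s) 9: ividgamezemp
2. o -> e, u -> i / F C0 _: no change
surface: ividgamezemp

cell GRD=ra, POLE=ta, KEL=lu, SUR=lu:
underlying: fa-idga-me-i-ur
1. f -> v, p -> b, s -> z, t -> d / V _ V: no change
2. o -> e, u -> i / F C0 _: fires at position(s) 10: faidgameiir
surface: faidgameiir

cell GRD=ra, POLE=ta, KEL=lu, SUR=em:
underlying: fa-idga-me-se-ur
1. f -> v, p -> b, s -> z, t -> d / V _ V: fires at position(s) 9: faidgamezeur
2. o -> e, u -> i / F C0 _: fires at position(s) 11: faidgamezeir
surface: faidgamezeir


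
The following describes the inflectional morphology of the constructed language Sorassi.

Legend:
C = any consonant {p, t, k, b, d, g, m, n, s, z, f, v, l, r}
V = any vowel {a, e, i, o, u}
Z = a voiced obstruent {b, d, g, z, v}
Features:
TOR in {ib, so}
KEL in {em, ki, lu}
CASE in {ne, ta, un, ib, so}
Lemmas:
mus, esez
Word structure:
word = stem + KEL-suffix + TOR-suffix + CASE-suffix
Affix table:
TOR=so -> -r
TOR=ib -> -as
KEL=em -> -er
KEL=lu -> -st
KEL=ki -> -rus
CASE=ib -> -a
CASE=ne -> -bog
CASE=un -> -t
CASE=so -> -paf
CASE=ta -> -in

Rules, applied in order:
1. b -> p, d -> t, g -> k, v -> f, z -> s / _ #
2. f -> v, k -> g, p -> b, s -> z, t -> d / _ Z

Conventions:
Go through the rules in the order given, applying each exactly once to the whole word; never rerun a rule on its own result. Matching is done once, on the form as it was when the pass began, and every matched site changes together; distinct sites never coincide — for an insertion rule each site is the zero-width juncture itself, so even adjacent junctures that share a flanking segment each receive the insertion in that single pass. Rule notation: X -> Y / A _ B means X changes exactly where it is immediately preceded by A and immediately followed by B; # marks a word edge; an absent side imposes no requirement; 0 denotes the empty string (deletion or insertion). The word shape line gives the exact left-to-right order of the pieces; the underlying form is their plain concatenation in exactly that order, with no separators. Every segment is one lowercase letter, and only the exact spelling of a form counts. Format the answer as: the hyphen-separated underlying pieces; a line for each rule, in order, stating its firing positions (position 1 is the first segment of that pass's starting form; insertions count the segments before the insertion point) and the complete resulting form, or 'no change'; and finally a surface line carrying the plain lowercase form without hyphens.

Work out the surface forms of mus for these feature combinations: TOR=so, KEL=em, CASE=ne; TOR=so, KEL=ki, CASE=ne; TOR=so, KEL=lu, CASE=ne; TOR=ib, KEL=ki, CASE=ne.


cell TOR=so, KEL=em, CASE=ne:
underlying: mus-er-r-bog
1. b -> p, d -> t, g -> k, v -> f, z -> s / _ #: fires at position(s) 9: muserrbok
2. f -> v, k -> g, p -> b, s -> z, t -> d / _ Z: no change
surface: muserrbok

cell TOR=so, KEL=ki, CASE=ne:
underlying: mus-rus-r-bog
1. b -> p, d -> t, g -> k, v -> f, z -> s / _ #: fires at position(s) 10: musrusrbok
2. f -> v, k -> g, p -> b, s -> z, t -> d / _ Z: no change
surface: musrusrbok

cell TOR=so, KEL=lu, CASE=ne:
underlying: mus-st-r-bog
1. b -> p, d -> t, g -> k, v -> f, z -> s / _ #: fires at position(s) 9: musstrbok
2. f -> v, k -> g, p -> b, s -> z, t -> d / _ Z: no change
surface: musstrbok

cell TOR=ib, KEL=ki, CASE=ne:
underlying: mus-rus-as-bog
1. b -> p, d -> t, g -> k, v -> f, z -> s / _ #: fires at position(s) 11: musrusasbok
2. f -> v, k -> g, p -> b, s -> z, t -> d / _ Z: fires at position(s) 8: musrusazbok
surface: musrusazbok


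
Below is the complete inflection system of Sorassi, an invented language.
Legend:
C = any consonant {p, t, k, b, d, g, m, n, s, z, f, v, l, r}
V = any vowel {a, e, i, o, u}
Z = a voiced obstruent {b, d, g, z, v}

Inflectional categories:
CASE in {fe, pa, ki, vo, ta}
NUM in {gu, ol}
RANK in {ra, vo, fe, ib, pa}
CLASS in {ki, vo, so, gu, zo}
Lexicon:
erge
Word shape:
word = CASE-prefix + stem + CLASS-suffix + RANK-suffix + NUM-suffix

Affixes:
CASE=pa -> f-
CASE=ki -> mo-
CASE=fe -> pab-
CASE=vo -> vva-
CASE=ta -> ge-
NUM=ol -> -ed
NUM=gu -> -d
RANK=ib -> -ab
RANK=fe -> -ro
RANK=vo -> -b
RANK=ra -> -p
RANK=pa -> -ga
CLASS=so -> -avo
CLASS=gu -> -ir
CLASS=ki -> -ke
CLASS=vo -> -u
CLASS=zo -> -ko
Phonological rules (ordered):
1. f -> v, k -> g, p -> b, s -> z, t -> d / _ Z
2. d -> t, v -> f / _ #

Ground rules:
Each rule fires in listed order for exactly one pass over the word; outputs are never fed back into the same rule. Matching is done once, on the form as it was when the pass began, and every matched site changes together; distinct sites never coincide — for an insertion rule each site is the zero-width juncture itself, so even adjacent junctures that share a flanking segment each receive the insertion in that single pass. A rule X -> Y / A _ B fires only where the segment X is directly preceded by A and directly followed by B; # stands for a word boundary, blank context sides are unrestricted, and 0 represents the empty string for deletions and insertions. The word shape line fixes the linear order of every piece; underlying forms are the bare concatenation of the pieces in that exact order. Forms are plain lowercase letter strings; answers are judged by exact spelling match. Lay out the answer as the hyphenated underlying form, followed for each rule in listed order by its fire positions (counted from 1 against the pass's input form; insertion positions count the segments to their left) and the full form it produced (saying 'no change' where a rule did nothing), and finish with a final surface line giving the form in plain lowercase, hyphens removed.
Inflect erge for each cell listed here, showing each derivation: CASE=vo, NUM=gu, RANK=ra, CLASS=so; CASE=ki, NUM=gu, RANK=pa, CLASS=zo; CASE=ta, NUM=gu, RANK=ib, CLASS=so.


cell CASE=vo, NUM=gu, RANK=ra, CLASS=so:
underlying: vva-erge-avo-p-d
1. f -> v, k -> g, p -> b, s -> z, t -> d / _ Z: fires at position(s) 11: vvaergeavobd
2. d -> t, v -> f / _ #: fires at position(s) 12: vvaergeavobt
surface: vvaergeavobt

cell CASE=ki, NUM=gu, RANK=pa, CLASS=zo:
underlying: mo-erge-ko-ga-d
1. f -> v, k -> g, p -> b, s -> z, t -> d / _ Z: no change
2. d -> t, v -> f / _ #: fires at position(s) 11: moergekogat
surface: moergekogat

cell CASE=ta, NUM=gu, RANK=ib, CLASS=so:
underlying: ge-erge-avo-ab-d
1. f -> v, k -> g, p -> b, s -> z, t -> d / _ Z: no change
2. d -> t, v -> f / _ #: fires at position(s) 12: geergeavoabt
surface: geergeavoabt


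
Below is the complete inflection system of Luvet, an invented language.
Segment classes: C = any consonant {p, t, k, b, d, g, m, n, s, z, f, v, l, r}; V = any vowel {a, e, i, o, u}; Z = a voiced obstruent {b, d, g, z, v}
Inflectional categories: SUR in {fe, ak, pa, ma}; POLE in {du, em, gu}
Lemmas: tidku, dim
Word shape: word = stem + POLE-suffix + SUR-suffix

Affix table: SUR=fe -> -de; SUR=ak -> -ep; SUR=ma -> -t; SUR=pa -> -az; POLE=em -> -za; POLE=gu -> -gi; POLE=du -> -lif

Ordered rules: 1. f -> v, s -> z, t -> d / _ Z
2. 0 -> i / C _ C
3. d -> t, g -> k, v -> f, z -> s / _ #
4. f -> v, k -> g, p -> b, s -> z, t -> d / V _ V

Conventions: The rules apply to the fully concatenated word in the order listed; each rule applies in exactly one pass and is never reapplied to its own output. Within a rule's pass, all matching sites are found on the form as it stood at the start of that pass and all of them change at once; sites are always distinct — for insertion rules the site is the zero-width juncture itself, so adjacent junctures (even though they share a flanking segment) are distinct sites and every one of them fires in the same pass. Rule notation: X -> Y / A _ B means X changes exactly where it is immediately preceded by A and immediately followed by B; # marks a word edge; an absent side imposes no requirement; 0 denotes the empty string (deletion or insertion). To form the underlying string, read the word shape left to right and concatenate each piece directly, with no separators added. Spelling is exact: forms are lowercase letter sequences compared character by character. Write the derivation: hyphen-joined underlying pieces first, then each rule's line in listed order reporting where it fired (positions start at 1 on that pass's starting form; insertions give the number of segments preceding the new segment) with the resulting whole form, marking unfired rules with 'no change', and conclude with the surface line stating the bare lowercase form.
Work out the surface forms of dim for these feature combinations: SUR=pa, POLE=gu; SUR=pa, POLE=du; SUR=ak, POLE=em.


cell SUR=pa, POLE=gu:
underlying: dim-gi-az
1. f -> v, s -> z, t -> d / _ Z: no change
2. 0 -> i / C _ C: inserts after position(s) 3: dimigiaz
3. d -> t, g -> k, v -> f, z -> s / _ #: fires at position(s) 8: dimigias
4. f -> v, k -> g, p -> b, s -> z, t -> d / V _ V: no change
surface: dimigias

cell SUR=pa, POLE=du:
underlying: dim-lif-az
1. f -> v, s -> z, t -> d / _ Z: no change
2. 0 -> i / C _ C: inserts after position(s) 3: dimilifaz
3. d -> t, g -> k, v -> f, z -> s / _ #: fires at position(s) 9: dimilifas
4. f -> v, k -> g, p -> b, s -> z, t -> d / V _ V: fires at position(s) 7: dimilivas
surface: dimilivas

cell SUR=ak, POLE=em:
underlying: dim-za-ep
1. f -> v, s -> z, t -> d / _ Z: no change
2. 0 -> i / C _ C: inserts after position(s) 3: dimizaep
3. d -> t, g -> k, v -> f, z -> s / _ #: no change
4. f -> v, k -> g, p -> b, s -> z, t -> d / V _ V: no change
surface: dimizaep


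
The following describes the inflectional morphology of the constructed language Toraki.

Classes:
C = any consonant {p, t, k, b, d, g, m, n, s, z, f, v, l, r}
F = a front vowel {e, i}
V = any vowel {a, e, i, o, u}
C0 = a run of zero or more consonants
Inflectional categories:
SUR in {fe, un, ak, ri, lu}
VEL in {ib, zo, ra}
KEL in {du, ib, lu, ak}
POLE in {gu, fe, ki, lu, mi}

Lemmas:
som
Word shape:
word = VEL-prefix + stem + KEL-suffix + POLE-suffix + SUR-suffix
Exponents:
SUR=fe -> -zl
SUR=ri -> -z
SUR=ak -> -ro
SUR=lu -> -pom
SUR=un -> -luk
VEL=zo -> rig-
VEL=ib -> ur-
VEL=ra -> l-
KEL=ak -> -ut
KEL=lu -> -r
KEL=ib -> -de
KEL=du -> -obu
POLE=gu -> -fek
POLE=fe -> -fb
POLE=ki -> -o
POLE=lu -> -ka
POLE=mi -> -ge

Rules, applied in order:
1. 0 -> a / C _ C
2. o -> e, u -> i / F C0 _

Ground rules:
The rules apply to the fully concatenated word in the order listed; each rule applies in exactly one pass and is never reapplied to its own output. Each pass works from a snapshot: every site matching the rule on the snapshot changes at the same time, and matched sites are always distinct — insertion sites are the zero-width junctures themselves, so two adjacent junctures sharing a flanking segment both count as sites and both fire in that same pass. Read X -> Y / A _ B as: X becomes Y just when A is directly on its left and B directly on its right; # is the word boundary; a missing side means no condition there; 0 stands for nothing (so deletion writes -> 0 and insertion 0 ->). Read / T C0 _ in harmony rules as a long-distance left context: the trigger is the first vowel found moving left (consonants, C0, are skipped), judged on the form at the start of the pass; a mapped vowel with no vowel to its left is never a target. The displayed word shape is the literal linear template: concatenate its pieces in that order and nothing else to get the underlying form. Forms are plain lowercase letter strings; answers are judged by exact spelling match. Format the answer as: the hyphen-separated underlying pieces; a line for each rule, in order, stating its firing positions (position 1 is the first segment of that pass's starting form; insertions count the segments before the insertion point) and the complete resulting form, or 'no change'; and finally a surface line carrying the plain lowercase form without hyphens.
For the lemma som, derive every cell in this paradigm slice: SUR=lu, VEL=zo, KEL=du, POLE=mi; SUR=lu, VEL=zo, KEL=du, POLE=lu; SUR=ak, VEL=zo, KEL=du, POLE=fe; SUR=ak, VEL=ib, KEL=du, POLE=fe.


cell SUR=lu, VEL=zo, KEL=du, POLE=mi:
underlying: rig-som-obu-ge-pom
1. 0 -> a / C _ C: inserts after position(s) 3: rigasomobugepom
2. o -> e, u -> i / F C0 _: fires at position(s) 14: rigasomobugepem
surface: rigasomobugepem

cell SUR=lu, VEL=zo, KEL=du, POLE=lu:
underlying: rig-som-obu-ka-pom
1. 0 -> a / C _ C: inserts after position(s) 3: rigasomobukapom
2. o -> e, u -> i / F C0 _: no change
surface: rigasomobukapom

cell SUR=ak, VEL=zo, KEL=du, POLE=fe:
underlying: rig-som-obu-fb-ro
1. 0 -> a / C _ C: inserts after position(s) 3, 10, 11: rigasomobufabaro
2. o -> e, u -> i / F C0 _: no change
surface: rigasomobufabaro

cell SUR=ak, VEL=ib, KEL=du, POLE=fe:
underlying: ur-som-obu-fb-ro
1. 0 -> a / C _ C: inserts after position(s) 2, 9, 10: urasomobufabaro
2. o -> e, u -> i / F C0 _: no change
surface: urasomobufabaro


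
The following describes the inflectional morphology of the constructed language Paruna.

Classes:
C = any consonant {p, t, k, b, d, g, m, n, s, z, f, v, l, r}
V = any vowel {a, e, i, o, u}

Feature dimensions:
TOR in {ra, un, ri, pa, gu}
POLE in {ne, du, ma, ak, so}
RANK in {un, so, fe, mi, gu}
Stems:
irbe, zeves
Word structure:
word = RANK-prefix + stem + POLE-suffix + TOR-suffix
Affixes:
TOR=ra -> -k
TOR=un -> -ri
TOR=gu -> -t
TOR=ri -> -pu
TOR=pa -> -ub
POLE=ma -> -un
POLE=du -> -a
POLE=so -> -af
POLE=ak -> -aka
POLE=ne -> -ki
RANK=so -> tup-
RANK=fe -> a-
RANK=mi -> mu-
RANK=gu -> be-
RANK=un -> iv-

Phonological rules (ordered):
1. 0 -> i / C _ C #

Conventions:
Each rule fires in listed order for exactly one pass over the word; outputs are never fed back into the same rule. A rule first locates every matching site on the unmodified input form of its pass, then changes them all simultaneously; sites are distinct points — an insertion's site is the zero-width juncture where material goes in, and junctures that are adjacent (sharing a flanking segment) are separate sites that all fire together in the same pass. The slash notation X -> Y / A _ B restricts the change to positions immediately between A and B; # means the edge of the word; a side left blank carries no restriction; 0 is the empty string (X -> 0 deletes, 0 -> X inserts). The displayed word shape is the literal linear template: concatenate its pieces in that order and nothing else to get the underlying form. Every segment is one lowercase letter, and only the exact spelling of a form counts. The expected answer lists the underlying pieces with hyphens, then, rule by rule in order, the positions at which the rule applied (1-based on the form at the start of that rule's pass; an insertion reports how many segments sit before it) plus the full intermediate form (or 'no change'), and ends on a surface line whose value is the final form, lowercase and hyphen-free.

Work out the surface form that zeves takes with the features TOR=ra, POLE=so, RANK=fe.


underlying: a-zeves-af-k
1. 0 -> i / C _ C #: inserts after position(s) 8: azevesafik
surface: azevesafik


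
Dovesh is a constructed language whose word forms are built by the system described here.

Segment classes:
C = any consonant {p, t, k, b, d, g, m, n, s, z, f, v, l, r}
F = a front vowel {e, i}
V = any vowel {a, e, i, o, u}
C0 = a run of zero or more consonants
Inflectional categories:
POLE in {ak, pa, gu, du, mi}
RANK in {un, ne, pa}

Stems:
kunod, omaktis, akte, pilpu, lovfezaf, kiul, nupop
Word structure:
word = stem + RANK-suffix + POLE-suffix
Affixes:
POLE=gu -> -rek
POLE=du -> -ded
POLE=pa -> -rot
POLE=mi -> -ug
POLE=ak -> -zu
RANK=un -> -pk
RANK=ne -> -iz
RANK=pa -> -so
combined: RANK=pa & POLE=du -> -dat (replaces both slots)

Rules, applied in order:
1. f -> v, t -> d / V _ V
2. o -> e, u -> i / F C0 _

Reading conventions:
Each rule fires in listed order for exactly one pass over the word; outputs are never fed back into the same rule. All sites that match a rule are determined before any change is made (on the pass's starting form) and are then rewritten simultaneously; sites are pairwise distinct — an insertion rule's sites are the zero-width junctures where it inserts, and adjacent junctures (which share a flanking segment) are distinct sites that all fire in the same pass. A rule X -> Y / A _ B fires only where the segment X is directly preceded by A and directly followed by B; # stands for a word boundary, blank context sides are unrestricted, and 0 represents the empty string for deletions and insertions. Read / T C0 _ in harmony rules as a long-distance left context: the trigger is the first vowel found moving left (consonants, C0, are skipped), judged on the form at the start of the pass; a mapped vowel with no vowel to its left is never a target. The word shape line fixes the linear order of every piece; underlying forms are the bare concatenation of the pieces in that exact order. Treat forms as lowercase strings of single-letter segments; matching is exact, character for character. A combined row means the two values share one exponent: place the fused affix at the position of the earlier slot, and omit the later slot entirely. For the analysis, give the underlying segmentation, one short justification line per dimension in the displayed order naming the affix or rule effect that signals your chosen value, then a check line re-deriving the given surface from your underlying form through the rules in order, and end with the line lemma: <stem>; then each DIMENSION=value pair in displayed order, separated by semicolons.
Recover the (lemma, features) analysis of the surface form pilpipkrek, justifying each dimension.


underlying: pilpu-pk-rek
POLE=gu - signalled by the affix -rek
RANK=un - signalled by the affix -pk
check: pilpupkrek -> pilpupkrek -> pilpipkrek
lemma: pilpu; POLE=gu; RANK=un


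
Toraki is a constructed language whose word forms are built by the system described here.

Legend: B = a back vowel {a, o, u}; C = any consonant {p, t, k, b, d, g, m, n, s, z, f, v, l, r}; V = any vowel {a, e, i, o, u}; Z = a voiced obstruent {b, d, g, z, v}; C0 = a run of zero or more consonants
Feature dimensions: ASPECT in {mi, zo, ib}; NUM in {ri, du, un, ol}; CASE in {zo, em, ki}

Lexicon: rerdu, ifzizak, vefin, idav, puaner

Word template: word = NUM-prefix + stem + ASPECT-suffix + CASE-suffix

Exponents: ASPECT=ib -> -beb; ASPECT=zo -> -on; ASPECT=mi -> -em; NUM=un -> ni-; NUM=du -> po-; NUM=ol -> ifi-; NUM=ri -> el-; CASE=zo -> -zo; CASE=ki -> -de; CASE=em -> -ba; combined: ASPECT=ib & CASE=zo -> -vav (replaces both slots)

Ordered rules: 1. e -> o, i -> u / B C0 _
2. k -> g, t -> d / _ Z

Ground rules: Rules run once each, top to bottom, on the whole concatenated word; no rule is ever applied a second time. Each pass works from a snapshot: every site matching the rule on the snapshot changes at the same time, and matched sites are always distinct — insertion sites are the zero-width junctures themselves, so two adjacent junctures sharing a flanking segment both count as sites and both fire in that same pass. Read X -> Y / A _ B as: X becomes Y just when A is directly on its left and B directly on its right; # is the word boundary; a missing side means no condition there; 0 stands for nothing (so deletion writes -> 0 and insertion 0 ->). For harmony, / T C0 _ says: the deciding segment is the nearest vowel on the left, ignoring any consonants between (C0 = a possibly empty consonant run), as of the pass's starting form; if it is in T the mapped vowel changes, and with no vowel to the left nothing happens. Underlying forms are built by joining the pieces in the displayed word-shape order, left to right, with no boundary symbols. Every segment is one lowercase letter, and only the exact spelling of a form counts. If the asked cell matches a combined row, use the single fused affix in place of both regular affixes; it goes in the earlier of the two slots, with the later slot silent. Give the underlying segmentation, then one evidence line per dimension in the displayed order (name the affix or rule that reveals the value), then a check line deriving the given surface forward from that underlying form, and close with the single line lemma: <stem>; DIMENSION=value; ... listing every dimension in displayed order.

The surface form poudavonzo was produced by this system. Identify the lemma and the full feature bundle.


underlying: po-idav-on-zo
ASPECT=zo - signalled by the affix -on
NUM=du - signalled by the affix po-
CASE=zo - signalled by the affix -zo
check: poidavonzo -> poudavonzo -> poudavonzo
lemma: idav; ASPECT=zo; NUM=du; CASE=zo


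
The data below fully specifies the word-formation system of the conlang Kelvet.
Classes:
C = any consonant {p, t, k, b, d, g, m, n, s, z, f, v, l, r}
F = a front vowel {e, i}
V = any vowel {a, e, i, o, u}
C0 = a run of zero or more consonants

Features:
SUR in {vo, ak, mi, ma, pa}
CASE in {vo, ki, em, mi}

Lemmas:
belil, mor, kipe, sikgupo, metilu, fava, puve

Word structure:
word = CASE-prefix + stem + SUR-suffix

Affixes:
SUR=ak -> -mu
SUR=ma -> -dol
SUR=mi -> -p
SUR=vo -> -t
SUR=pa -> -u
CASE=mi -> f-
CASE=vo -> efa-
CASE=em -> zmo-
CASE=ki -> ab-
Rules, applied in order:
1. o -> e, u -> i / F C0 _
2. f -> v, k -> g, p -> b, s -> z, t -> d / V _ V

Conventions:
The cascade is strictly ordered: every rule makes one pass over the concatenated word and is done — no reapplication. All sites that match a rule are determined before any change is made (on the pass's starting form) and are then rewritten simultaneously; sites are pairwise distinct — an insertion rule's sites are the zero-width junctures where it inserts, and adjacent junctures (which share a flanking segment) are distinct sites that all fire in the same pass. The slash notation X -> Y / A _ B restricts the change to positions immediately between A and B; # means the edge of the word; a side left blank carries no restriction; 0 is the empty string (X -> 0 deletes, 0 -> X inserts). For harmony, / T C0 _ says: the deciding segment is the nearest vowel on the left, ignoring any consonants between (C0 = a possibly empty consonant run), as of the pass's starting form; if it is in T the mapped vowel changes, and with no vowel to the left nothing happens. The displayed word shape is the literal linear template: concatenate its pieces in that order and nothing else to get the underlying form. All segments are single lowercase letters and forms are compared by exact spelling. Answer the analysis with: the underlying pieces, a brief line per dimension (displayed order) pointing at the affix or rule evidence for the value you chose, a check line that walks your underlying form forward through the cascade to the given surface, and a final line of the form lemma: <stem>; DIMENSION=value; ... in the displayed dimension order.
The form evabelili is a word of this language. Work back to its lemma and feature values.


underlying: efa-belil-u
SUR=pa - signalled by the affix -u
CASE=vo - signalled by the affix efa-
check: efabelilu -> efabelili -> evabelili
lemma: belil; SUR=pa; CASE=vo


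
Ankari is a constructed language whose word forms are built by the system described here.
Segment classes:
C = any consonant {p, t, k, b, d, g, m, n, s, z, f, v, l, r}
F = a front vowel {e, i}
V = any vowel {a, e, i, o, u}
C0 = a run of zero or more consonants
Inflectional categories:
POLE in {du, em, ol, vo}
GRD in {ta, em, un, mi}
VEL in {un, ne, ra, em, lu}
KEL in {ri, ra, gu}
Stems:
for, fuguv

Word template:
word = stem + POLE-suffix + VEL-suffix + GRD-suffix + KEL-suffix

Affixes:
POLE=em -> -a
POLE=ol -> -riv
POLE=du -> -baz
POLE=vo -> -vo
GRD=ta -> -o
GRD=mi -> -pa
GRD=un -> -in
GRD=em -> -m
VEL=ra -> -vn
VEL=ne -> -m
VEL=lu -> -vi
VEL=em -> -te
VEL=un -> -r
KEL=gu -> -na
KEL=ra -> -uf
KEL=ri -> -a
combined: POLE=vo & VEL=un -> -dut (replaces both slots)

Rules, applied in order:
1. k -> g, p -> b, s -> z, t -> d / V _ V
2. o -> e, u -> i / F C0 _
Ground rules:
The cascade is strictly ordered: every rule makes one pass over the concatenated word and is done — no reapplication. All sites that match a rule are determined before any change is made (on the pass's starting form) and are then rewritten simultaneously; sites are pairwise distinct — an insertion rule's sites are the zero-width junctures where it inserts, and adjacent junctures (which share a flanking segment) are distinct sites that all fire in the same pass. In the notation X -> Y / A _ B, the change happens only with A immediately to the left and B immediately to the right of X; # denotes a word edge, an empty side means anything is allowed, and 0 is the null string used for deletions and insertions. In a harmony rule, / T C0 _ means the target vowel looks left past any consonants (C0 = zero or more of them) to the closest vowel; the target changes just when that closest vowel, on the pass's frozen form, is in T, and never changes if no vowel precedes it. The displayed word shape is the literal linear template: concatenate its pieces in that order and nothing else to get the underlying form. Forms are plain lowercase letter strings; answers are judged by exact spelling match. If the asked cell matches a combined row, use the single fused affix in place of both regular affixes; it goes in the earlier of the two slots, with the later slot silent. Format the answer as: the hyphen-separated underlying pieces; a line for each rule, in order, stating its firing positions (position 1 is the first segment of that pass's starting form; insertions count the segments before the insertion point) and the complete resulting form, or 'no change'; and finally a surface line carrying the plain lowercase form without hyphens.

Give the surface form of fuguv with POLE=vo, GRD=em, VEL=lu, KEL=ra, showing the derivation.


underlying: fuguv-vo-vi-m-uf
1. k -> g, p -> b, s -> z, t -> d / V _ V: no change
2. o -> e, u -> i / F C0 _: fires at position(s) 11: fuguvvovimif
surface: fuguvvovimif


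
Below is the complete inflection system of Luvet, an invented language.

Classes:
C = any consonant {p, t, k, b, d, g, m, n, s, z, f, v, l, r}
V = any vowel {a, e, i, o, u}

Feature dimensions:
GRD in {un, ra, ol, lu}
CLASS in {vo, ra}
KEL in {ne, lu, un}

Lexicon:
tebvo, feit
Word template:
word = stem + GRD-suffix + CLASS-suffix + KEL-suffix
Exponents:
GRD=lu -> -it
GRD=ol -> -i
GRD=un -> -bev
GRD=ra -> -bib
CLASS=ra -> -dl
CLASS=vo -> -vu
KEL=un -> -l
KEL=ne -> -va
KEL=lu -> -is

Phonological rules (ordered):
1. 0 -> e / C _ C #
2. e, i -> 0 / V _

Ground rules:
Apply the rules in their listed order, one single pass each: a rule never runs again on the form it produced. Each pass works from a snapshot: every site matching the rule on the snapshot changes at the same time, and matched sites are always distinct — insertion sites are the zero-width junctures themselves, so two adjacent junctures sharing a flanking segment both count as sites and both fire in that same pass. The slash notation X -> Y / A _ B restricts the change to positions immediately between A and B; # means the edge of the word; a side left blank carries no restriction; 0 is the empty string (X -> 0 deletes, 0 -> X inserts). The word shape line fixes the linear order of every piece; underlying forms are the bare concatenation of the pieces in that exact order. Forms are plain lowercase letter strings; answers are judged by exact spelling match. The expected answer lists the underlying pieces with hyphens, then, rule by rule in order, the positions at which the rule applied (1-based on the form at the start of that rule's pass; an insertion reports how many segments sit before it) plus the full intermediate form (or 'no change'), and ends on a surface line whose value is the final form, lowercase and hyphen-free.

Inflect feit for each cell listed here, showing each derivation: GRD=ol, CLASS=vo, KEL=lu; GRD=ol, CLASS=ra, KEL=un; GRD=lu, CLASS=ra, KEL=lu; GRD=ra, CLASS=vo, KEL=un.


cell GRD=ol, CLASS=vo, KEL=lu:
underlying: feit-i-vu-is
1. 0 -> e / C _ C #: no change
2. e, i -> 0 / V _: fires at position(s) 3, 8: fetivus
surface: fetivus

cell GRD=ol, CLASS=ra, KEL=un:
underlying: feit-i-dl-l
1. 0 -> e / C _ C #: inserts after position(s) 7: feitidlel
2. e, i -> 0 / V _: fires at position(s) 3: fetidlel
surface: fetidlel

cell GRD=lu, CLASS=ra, KEL=lu:
underlying: feit-it-dl-is
1. 0 -> e / C _ C #: no change
2. e, i -> 0 / V _: fires at position(s) 3: fetitdlis
surface: fetitdlis

cell GRD=ra, CLASS=vo, KEL=un:
underlying: feit-bib-vu-l
1. 0 -> e / C _ C #: no change
2. e, i -> 0 / V _: fires at position(s) 3: fetbibvul
surface: fetbibvul


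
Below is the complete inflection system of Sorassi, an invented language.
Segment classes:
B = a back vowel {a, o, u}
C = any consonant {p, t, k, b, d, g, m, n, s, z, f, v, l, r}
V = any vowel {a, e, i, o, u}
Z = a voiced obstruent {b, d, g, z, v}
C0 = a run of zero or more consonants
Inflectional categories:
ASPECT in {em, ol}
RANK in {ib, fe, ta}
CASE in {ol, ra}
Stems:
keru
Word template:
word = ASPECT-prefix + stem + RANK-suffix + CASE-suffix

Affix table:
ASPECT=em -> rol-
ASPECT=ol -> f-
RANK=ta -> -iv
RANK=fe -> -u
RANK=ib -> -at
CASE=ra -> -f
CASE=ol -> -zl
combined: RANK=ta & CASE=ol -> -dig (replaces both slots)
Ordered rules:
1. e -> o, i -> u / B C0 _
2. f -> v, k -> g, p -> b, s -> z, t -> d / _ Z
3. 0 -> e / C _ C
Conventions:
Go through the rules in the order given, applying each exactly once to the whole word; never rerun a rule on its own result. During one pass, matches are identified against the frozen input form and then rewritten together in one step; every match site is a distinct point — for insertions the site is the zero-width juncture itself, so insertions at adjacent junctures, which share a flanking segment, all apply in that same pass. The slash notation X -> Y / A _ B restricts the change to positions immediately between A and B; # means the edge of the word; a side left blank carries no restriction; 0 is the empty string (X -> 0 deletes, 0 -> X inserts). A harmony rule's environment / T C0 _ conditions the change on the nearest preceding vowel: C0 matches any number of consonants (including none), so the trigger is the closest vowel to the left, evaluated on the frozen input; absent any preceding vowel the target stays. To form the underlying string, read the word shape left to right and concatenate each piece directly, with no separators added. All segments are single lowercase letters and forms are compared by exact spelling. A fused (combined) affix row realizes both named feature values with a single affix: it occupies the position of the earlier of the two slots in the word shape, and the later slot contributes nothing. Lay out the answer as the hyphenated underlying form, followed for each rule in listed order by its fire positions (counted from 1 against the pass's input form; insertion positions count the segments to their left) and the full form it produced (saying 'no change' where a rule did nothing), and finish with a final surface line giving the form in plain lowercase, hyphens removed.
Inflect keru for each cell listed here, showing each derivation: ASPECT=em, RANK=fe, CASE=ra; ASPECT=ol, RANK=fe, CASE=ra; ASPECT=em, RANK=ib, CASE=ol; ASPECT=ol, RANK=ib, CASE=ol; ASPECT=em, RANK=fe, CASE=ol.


cell ASPECT=em, RANK=fe, CASE=ra:
underlying: rol-keru-u-f
1. e -> o, i -> u / B C0 _: fires at position(s) 5: rolkoruuf
2. f -> v, k -> g, p -> b, s -> z, t -> d / _ Z: no change
3. 0 -> e / C _ C: inserts after position(s) 3: rolekoruuf
surface: rolekoruuf

cell ASPECT=ol, RANK=fe, CASE=ra:
underlying: f-keru-u-f
1. e -> o, i -> u / B C0 _: no change
2. f -> v, k -> g, p -> b, s -> z, t -> d / _ Z: no change
3. 0 -> e / C _ C: inserts after position(s) 1: fekeruuf
surface: fekeruuf

cell ASPECT=em, RANK=ib, CASE=ol:
underlying: rol-keru-at-zl
1. e -> o, i -> u / B C0 _: fires at position(s) 5: rolkoruatzl
2. f -> v, k -> g, p -> b, s -> z, t -> d / _ Z: fires at position(s) 9: rolkoruadzl
3. 0 -> e / C _ C: inserts after position(s) 3, 9, 10: rolekoruadezel
surface: rolekoruadezel

cell ASPECT=ol, RANK=ib, CASE=ol:
underlying: f-keru-at-zl
1. e -> o, i -> u / B C0 _: no change
2. f -> v, k -> g, p -> b, s -> z, t -> d / _ Z: fires at position(s) 7: fkeruadzl
3. 0 -> e / C _ C: inserts after position(s) 1, 7, 8: fekeruadezel
surface: fekeruadezel

cell ASPECT=em, RANK=fe, CASE=ol:
underlying: rol-keru-u-zl
1. e -> o, i -> u / B C0 _: fires at position(s) 5: rolkoruuzl
2. f -> v, k -> g, p -> b, s -> z, t -> d / _ Z: no change
3. 0 -> e / C _ C: inserts after position(s) 3, 9: rolekoruuzel
surface: rolekoruuzel


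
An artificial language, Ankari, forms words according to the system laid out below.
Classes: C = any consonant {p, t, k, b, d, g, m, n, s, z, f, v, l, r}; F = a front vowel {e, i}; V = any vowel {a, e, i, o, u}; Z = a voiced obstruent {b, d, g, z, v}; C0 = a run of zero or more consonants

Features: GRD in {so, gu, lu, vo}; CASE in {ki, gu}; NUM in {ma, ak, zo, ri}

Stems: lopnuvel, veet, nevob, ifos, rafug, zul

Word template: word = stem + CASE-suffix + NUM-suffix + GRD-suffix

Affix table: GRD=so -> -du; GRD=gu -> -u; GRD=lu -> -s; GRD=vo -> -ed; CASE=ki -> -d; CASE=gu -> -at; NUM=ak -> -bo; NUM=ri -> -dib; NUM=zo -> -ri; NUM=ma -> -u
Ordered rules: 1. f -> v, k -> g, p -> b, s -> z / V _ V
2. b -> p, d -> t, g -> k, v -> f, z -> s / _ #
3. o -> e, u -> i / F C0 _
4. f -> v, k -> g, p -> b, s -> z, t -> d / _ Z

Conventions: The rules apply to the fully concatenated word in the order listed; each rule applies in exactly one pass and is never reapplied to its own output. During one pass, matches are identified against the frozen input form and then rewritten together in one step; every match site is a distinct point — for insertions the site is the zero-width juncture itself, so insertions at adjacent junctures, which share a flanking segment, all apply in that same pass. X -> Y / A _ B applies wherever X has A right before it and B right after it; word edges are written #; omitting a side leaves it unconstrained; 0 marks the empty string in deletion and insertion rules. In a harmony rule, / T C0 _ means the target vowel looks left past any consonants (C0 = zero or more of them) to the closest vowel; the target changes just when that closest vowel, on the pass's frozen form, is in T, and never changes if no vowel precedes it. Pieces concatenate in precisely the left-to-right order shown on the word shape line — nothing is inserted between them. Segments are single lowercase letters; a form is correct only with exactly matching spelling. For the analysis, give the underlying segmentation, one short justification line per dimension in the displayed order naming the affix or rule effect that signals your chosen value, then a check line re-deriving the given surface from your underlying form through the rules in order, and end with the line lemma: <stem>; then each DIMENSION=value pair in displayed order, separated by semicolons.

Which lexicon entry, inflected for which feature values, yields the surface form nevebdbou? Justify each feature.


underlying: nevob-d-bo-u
GRD=gu - signalled by the affix -u
CASE=ki - signalled by the affix -d
NUM=ak - signalled by the affix -bo
check: nevobdbou -> nevobdbou -> nevobdbou -> nevebdbou -> nevebdbou
lemma: nevob; GRD=gu; CASE=ki; NUM=ak
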